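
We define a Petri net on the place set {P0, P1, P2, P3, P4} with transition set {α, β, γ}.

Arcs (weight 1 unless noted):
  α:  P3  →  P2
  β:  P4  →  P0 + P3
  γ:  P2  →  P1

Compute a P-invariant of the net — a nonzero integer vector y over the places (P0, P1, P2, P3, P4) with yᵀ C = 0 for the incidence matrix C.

y = (P0:1, P1:-1, P2:-1, P3:-1, P4:0)

Incidence matrix C (rows=places, cols=transitions):
        α    β    γ
   P0   0    1    0
   P1   0    0    1
   P2   1    0   -1
   P3  -1    1    0
   P4   0   -1    0

Candidate y = [1, -1, -1, -1, 0]; check y·C column-wise:
  col α: 1·0 + -1·0 + -1·1 + -1·-1 = 0
  col β: 1·1 + -1·0 + -1·0 + -1·1 + 0·-1 = 0
  col γ: 1·0 + -1·1 + -1·-1 + -1·0 = 0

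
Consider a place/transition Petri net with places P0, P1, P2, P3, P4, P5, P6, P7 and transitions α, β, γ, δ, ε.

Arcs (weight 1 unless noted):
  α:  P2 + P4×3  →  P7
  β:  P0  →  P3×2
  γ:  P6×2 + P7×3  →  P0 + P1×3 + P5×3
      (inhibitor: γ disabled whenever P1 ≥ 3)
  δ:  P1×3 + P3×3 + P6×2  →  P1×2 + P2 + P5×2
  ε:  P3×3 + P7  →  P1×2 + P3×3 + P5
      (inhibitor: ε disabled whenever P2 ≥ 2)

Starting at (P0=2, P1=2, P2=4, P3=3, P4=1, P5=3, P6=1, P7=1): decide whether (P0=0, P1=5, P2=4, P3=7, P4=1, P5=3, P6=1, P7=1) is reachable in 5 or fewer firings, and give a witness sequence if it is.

depth 0: 1 marking
depth 1: 2 markings reached so far
depth 2: 3 markings reached so far
depth 3: 3 markings reached so far
(frontier empty at depth 3; search complete)
target is not among the 3 markings reachable within 5 steps

NO — not reachable within 5 firings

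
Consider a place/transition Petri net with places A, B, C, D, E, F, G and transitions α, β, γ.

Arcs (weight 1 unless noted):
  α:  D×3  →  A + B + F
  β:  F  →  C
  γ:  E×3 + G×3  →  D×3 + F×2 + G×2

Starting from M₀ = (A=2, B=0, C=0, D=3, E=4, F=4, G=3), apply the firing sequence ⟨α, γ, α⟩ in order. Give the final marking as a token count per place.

step 1: fire α:  (A=2, B=0, C=0, D=3, E=4, F=4, G=3) → (A=3, B=1, C=0, D=0, E=4, F=5, G=3)
step 2: fire γ:  (A=3, B=1, C=0, D=0, E=4, F=5, G=3) → (A=3, B=1, C=0, D=3, E=1, F=7, G=2)
step 3: fire α:  (A=3, B=1, C=0, D=3, E=1, F=7, G=2) → (A=4, B=2, C=0, D=0, E=1, F=8, G=2)

(A=4, B=2, C=0, D=0, E=1, F=8, G=2)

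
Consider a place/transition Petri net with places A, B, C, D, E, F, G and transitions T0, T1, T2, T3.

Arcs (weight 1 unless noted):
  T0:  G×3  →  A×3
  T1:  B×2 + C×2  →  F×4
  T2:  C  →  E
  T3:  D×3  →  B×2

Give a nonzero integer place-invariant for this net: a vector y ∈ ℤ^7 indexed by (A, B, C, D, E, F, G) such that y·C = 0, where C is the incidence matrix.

Incidence matrix C (rows=places, cols=transitions):
       T0   T1   T2   T3
    A   3    0    0    0
    B   0   -2    0    2
    C   0   -2   -1    0
    D   0    0    0   -3
    E   0    0    1    0
    F   0    4    0    0
    G  -3    0    0    0

Candidate y = [0, 3, -3, 2, -3, 0, 0]; check y·C column-wise:
  col T0: 0·3 + 3·0 + -3·0 + 2·0 + -3·0 + 0·-3 = 0
  col T1: 3·-2 + -3·-2 + 2·0 + -3·0 + 0·4 = 0
  col T2: 3·0 + -3·-1 + 2·0 + -3·1 = 0
  col T3: 3·2 + -3·0 + 2·-3 + -3·0 = 0

y = (A:0, B:3, C:-3, D:2, E:-3, F:0, G:0)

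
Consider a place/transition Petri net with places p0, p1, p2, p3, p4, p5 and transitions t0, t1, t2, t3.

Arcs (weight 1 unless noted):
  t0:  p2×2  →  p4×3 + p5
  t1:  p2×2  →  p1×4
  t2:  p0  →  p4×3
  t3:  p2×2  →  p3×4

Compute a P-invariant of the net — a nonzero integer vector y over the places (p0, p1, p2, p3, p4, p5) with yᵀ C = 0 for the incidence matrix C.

Incidence matrix C (rows=places, cols=transitions):
       t0   t1   t2   t3
   p0   0    0   -1    0
   p1   0    4    0    0
   p2  -2   -2    0   -2
   p3   0    0    0    4
   p4   3    0    3    0
   p5   1    0    0    0

Candidate y = [12, 3, 6, 3, 4, 0]; check y·C column-wise:
  col t0: 12·0 + 3·0 + 6·-2 + 3·0 + 4·3 + 0·1 = 0
  col t1: 12·0 + 3·4 + 6·-2 + 3·0 + 4·0 = 0
  col t2: 12·-1 + 3·0 + 6·0 + 3·0 + 4·3 = 0
  col t3: 12·0 + 3·0 + 6·-2 + 3·4 + 4·0 = 0

y = (p0:12, p1:3, p2:6, p3:3, p4:4, p5:0)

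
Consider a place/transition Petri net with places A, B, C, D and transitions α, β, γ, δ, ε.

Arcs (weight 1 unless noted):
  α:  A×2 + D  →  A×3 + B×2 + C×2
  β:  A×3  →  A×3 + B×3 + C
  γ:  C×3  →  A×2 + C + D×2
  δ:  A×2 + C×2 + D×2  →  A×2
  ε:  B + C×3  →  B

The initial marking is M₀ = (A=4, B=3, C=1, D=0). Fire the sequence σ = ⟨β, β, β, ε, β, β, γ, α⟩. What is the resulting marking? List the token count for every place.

step 1: fire β:  (A=4, B=3, C=1, D=0) → (A=4, B=6, C=2, D=0)
step 2: fire β:  (A=4, B=6, C=2, D=0) → (A=4, B=9, C=3, D=0)
step 3: fire β:  (A=4, B=9, C=3, D=0) → (A=4, B=12, C=4, D=0)
step 4: fire ε:  (A=4, B=12, C=4, D=0) → (A=4, B=12, C=1, D=0)
step 5: fire β:  (A=4, B=12, C=1, D=0) → (A=4, B=15, C=2, D=0)
step 6: fire β:  (A=4, B=15, C=2, D=0) → (A=4, B=18, C=3, D=0)
step 7: fire γ:  (A=4, B=18, C=3, D=0) → (A=6, B=18, C=1, D=2)
step 8: fire α:  (A=6, B=18, C=1, D=2) → (A=7, B=20, C=3, D=1)

(A=7, B=20, C=3, D=1)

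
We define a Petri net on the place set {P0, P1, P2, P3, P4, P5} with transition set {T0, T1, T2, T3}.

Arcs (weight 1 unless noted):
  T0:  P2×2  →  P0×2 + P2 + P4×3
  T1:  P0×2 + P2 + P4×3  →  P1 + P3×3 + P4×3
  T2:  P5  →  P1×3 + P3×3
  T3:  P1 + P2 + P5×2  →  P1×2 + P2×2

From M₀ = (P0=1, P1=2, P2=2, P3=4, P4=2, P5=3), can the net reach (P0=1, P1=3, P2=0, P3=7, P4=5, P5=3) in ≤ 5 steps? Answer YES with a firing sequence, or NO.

YES — reachable via ⟨T0, T1⟩ (2 firings)

step 1: fire T0:  (P0=1, P1=2, P2=2, P3=4, P4=2, P5=3) → (P0=3, P1=2, P2=1, P3=4, P4=5, P5=3)
step 2: fire T1:  (P0=3, P1=2, P2=1, P3=4, P4=5, P5=3) → (P0=1, P1=3, P2=0, P3=7, P4=5, P5=3)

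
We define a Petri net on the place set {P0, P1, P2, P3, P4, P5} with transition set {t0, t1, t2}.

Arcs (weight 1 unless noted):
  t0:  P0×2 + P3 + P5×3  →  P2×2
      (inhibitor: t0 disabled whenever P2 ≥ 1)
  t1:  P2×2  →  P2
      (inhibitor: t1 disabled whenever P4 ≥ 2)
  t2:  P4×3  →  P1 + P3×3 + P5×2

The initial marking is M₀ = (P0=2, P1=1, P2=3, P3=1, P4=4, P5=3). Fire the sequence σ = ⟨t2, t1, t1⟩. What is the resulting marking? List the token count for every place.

step 1: fire t2:  (P0=2, P1=1, P2=3, P3=1, P4=4, P5=3) → (P0=2, P1=2, P2=3, P3=4, P4=1, P5=5)
step 2: fire t1:  (P0=2, P1=2, P2=3, P3=4, P4=1, P5=5) → (P0=2, P1=2, P2=2, P3=4, P4=1, P5=5)
step 3: fire t1:  (P0=2, P1=2, P2=2, P3=4, P4=1, P5=5) → (P0=2, P1=2, P2=1, P3=4, P4=1, P5=5)

(P0=2, P1=2, P2=1, P3=4, P4=1, P5=5)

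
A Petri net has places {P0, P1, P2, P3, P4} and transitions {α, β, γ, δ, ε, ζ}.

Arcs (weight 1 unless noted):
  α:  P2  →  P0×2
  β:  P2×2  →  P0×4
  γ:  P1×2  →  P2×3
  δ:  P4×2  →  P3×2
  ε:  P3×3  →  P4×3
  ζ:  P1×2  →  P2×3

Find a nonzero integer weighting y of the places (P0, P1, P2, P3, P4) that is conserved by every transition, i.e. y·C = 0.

y = (P0:1, P1:3, P2:2, P3:0, P4:0)

Incidence matrix C (rows=places, cols=transitions):
        α    β    γ    δ    ε    ζ
   P0   2    4    0    0    0    0
   P1   0    0   -2    0    0   -2
   P2  -1   -2    3    0    0    3
   P3   0    0    0    2   -3    0
   P4   0    0    0   -2    3    0

Candidate y = [1, 3, 2, 0, 0]; check y·C column-wise:
  col α: 1·2 + 3·0 + 2·-1 = 0
  col β: 1·4 + 3·0 + 2·-2 = 0
  col γ: 1·0 + 3·-2 + 2·3 = 0
  col δ: 1·0 + 3·0 + 2·0 + 0·2 + 0·-2 = 0
  col ε: 1·0 + 3·0 + 2·0 + 0·-3 + 0·3 = 0
  col ζ: 1·0 + 3·-2 + 2·3 = 0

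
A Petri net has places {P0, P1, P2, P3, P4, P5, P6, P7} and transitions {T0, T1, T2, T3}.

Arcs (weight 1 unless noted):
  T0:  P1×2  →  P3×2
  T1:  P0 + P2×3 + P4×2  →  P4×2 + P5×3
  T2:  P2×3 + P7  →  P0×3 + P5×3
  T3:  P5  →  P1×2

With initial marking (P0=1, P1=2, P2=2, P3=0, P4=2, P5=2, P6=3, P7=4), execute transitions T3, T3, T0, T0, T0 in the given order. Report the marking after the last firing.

(P0=1, P1=0, P2=2, P3=6, P4=2, P5=0, P6=3, P7=4)

step 1: fire T3:  (P0=1, P1=2, P2=2, P3=0, P4=2, P5=2, P6=3, P7=4) → (P0=1, P1=4, P2=2, P3=0, P4=2, P5=1, P6=3, P7=4)
step 2: fire T3:  (P0=1, P1=4, P2=2, P3=0, P4=2, P5=1, P6=3, P7=4) → (P0=1, P1=6, P2=2, P3=0, P4=2, P5=0, P6=3, P7=4)
step 3: fire T0:  (P0=1, P1=6, P2=2, P3=0, P4=2, P5=0, P6=3, P7=4) → (P0=1, P1=4, P2=2, P3=2, P4=2, P5=0, P6=3, P7=4)
step 4: fire T0:  (P0=1, P1=4, P2=2, P3=2, P4=2, P5=0, P6=3, P7=4) → (P0=1, P1=2, P2=2, P3=4, P4=2, P5=0, P6=3, P7=4)
step 5: fire T0:  (P0=1, P1=2, P2=2, P3=4, P4=2, P5=0, P6=3, P7=4) → (P0=1, P1=0, P2=2, P3=6, P4=2, P5=0, P6=3, P7=4)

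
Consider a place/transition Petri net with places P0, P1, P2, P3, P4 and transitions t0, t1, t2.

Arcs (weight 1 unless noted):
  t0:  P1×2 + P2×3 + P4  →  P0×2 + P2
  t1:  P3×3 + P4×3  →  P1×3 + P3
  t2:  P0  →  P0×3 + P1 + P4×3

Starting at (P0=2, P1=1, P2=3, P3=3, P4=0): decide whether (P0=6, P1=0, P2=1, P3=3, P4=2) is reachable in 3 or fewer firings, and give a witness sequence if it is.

YES — reachable via ⟨t2, t0⟩ (2 firings)

step 1: fire t2:  (P0=2, P1=1, P2=3, P3=3, P4=0) → (P0=4, P1=2, P2=3, P3=3, P4=3)
step 2: fire t0:  (P0=4, P1=2, P2=3, P3=3, P4=3) → (P0=6, P1=0, P2=1, P3=3, P4=2)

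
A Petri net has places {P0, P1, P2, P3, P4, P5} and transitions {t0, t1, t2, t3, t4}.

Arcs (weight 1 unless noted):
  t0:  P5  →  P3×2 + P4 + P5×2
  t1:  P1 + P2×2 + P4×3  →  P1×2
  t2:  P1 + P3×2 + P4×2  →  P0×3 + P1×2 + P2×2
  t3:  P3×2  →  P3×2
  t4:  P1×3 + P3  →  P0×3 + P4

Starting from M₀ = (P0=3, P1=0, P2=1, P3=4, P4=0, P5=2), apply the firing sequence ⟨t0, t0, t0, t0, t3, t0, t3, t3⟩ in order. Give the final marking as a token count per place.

(P0=3, P1=0, P2=1, P3=14, P4=5, P5=7)

step 1: fire t0:  (P0=3, P1=0, P2=1, P3=4, P4=0, P5=2) → (P0=3, P1=0, P2=1, P3=6, P4=1, P5=3)
step 2: fire t0:  (P0=3, P1=0, P2=1, P3=6, P4=1, P5=3) → (P0=3, P1=0, P2=1, P3=8, P4=2, P5=4)
step 3: fire t0:  (P0=3, P1=0, P2=1, P3=8, P4=2, P5=4) → (P0=3, P1=0, P2=1, P3=10, P4=3, P5=5)
step 4: fire t0:  (P0=3, P1=0, P2=1, P3=10, P4=3, P5=5) → (P0=3, P1=0, P2=1, P3=12, P4=4, P5=6)
step 5: fire t3:  (P0=3, P1=0, P2=1, P3=12, P4=4, P5=6) → (P0=3, P1=0, P2=1, P3=12, P4=4, P5=6)
step 6: fire t0:  (P0=3, P1=0, P2=1, P3=12, P4=4, P5=6) → (P0=3, P1=0, P2=1, P3=14, P4=5, P5=7)
step 7: fire t3:  (P0=3, P1=0, P2=1, P3=14, P4=5, P5=7) → (P0=3, P1=0, P2=1, P3=14, P4=5, P5=7)
step 8: fire t3:  (P0=3, P1=0, P2=1, P3=14, P4=5, P5=7) → (P0=3, P1=0, P2=1, P3=14, P4=5, P5=7)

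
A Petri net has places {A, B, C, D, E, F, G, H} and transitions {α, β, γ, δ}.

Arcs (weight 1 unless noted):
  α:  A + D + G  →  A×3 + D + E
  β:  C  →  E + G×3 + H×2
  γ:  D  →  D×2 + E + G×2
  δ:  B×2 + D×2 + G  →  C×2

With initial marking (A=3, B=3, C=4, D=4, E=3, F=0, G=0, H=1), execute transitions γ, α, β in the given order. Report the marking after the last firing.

(A=5, B=3, C=3, D=5, E=6, F=0, G=4, H=3)

step 1: fire γ:  (A=3, B=3, C=4, D=4, E=3, F=0, G=0, H=1) → (A=3, B=3, C=4, D=5, E=4, F=0, G=2, H=1)
step 2: fire α:  (A=3, B=3, C=4, D=5, E=4, F=0, G=2, H=1) → (A=5, B=3, C=4, D=5, E=5, F=0, G=1, H=1)
step 3: fire β:  (A=5, B=3, C=4, D=5, E=5, F=0, G=1, H=1) → (A=5, B=3, C=3, D=5, E=6, F=0, G=4, H=3)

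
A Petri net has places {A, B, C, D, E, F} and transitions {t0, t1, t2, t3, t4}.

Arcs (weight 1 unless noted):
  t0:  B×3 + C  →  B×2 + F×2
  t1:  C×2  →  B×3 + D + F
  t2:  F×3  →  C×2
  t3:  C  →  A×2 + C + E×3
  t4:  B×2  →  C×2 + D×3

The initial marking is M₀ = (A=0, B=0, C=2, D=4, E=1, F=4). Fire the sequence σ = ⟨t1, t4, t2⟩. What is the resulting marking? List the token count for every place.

(A=0, B=1, C=4, D=8, E=1, F=2)

step 1: fire t1:  (A=0, B=0, C=2, D=4, E=1, F=4) → (A=0, B=3, C=0, D=5, E=1, F=5)
step 2: fire t4:  (A=0, B=3, C=0, D=5, E=1, F=5) → (A=0, B=1, C=2, D=8, E=1, F=5)
step 3: fire t2:  (A=0, B=1, C=2, D=8, E=1, F=5) → (A=0, B=1, C=4, D=8, E=1, F=2)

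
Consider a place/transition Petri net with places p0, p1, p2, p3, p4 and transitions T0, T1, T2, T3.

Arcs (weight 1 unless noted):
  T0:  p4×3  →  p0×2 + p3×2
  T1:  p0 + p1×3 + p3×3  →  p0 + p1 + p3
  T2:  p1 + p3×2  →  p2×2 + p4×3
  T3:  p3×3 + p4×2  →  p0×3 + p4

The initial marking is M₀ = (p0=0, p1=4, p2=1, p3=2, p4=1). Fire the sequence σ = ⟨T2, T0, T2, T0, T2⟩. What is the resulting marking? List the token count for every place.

step 1: fire T2:  (p0=0, p1=4, p2=1, p3=2, p4=1) → (p0=0, p1=3, p2=3, p3=0, p4=4)
step 2: fire T0:  (p0=0, p1=3, p2=3, p3=0, p4=4) → (p0=2, p1=3, p2=3, p3=2, p4=1)
step 3: fire T2:  (p0=2, p1=3, p2=3, p3=2, p4=1) → (p0=2, p1=2, p2=5, p3=0, p4=4)
step 4: fire T0:  (p0=2, p1=2, p2=5, p3=0, p4=4) → (p0=4, p1=2, p2=5, p3=2, p4=1)
step 5: fire T2:  (p0=4, p1=2, p2=5, p3=2, p4=1) → (p0=4, p1=1, p2=7, p3=0, p4=4)

(p0=4, p1=1, p2=7, p3=0, p4=4)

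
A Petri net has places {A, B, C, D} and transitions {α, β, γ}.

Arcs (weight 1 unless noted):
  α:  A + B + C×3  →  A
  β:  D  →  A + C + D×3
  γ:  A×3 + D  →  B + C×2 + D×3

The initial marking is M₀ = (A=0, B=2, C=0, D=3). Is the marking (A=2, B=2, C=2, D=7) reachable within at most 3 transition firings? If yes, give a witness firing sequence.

YES — reachable via ⟨β, β⟩ (2 firings)

step 1: fire β:  (A=0, B=2, C=0, D=3) → (A=1, B=2, C=1, D=5)
step 2: fire β:  (A=1, B=2, C=1, D=5) → (A=2, B=2, C=2, D=7)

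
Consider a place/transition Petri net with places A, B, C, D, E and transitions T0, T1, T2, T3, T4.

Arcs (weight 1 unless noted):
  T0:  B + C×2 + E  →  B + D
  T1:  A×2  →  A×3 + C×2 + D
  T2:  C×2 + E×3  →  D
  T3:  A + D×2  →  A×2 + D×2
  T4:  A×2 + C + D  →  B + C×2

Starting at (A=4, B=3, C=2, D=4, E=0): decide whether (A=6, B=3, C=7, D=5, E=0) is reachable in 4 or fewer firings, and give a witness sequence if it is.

NO — not reachable within 4 firings

depth 0: 1 marking
depth 1: 4 markings reached so far
depth 2: 10 markings reached so far
depth 3: 19 markings reached so far
depth 4: 31 markings reached so far
target is not among the 31 markings reachable within 4 steps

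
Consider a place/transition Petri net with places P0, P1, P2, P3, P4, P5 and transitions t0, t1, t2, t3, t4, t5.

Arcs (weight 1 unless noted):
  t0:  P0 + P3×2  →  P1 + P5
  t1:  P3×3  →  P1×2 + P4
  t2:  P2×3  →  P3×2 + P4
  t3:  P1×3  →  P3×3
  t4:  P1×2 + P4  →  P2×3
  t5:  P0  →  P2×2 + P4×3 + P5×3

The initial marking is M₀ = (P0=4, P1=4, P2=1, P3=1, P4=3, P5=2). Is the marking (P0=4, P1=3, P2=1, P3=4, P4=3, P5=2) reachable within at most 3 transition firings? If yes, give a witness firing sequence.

NO — not reachable within 3 firings

depth 0: 1 marking
depth 1: 4 markings reached so far
depth 2: 12 markings reached so far
depth 3: 30 markings reached so far
target is not among the 30 markings reachable within 3 steps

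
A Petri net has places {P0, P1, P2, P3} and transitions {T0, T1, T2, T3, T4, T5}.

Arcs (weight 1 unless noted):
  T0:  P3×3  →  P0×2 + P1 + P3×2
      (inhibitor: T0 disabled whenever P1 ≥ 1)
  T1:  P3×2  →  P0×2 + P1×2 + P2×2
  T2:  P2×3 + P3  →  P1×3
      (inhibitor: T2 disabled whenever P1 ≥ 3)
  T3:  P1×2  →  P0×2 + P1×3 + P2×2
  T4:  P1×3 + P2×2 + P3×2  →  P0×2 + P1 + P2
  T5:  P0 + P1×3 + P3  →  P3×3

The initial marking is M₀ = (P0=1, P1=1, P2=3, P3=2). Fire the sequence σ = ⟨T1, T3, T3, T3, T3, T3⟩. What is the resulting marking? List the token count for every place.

step 1: fire T1:  (P0=1, P1=1, P2=3, P3=2) → (P0=3, P1=3, P2=5, P3=0)
step 2: fire T3:  (P0=3, P1=3, P2=5, P3=0) → (P0=5, P1=4, P2=7, P3=0)
step 3: fire T3:  (P0=5, P1=4, P2=7, P3=0) → (P0=7, P1=5, P2=9, P3=0)
step 4: fire T3:  (P0=7, P1=5, P2=9, P3=0) → (P0=9, P1=6, P2=11, P3=0)
step 5: fire T3:  (P0=9, P1=6, P2=11, P3=0) → (P0=11, P1=7, P2=13, P3=0)
step 6: fire T3:  (P0=11, P1=7, P2=13, P3=0) → (P0=13, P1=8, P2=15, P3=0)

(P0=13, P1=8, P2=15, P3=0)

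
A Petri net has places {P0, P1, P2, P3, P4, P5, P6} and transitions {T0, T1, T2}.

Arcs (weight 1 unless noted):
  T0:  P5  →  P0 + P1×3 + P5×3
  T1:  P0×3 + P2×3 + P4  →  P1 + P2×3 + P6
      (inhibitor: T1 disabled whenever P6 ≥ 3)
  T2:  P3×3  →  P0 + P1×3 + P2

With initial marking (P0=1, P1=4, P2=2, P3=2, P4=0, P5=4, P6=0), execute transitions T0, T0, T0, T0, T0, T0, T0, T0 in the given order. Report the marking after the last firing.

(P0=9, P1=28, P2=2, P3=2, P4=0, P5=20, P6=0)

step 1: fire T0:  (P0=1, P1=4, P2=2, P3=2, P4=0, P5=4, P6=0) → (P0=2, P1=7, P2=2, P3=2, P4=0, P5=6, P6=0)
step 2: fire T0:  (P0=2, P1=7, P2=2, P3=2, P4=0, P5=6, P6=0) → (P0=3, P1=10, P2=2, P3=2, P4=0, P5=8, P6=0)
step 3: fire T0:  (P0=3, P1=10, P2=2, P3=2, P4=0, P5=8, P6=0) → (P0=4, P1=13, P2=2, P3=2, P4=0, P5=10, P6=0)
step 4: fire T0:  (P0=4, P1=13, P2=2, P3=2, P4=0, P5=10, P6=0) → (P0=5, P1=16, P2=2, P3=2, P4=0, P5=12, P6=0)
step 5: fire T0:  (P0=5, P1=16, P2=2, P3=2, P4=0, P5=12, P6=0) → (P0=6, P1=19, P2=2, P3=2, P4=0, P5=14, P6=0)
step 6: fire T0:  (P0=6, P1=19, P2=2, P3=2, P4=0, P5=14, P6=0) → (P0=7, P1=22, P2=2, P3=2, P4=0, P5=16, P6=0)
step 7: fire T0:  (P0=7, P1=22, P2=2, P3=2, P4=0, P5=16, P6=0) → (P0=8, P1=25, P2=2, P3=2, P4=0, P5=18, P6=0)
step 8: fire T0:  (P0=8, P1=25, P2=2, P3=2, P4=0, P5=18, P6=0) → (P0=9, P1=28, P2=2, P3=2, P4=0, P5=20, P6=0)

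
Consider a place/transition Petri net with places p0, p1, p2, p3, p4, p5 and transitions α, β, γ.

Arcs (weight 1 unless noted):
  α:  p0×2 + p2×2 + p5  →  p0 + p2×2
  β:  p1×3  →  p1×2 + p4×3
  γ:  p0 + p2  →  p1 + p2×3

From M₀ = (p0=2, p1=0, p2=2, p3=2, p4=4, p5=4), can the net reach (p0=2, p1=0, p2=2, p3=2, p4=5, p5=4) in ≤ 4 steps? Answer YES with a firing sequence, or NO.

NO — not reachable within 4 firings

depth 0: 1 marking
depth 1: 3 markings reached so far
depth 2: 5 markings reached so far
depth 3: 5 markings reached so far
(frontier empty at depth 3; search complete)
target is not among the 5 markings reachable within 4 steps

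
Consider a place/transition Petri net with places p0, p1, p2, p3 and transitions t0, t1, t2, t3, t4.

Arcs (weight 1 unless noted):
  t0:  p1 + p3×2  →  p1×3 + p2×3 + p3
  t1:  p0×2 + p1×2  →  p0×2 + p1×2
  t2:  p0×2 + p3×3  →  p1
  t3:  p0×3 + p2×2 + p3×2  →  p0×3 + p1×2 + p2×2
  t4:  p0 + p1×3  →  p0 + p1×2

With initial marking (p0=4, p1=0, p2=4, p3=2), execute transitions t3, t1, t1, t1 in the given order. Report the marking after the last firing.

step 1: fire t3:  (p0=4, p1=0, p2=4, p3=2) → (p0=4, p1=2, p2=4, p3=0)
step 2: fire t1:  (p0=4, p1=2, p2=4, p3=0) → (p0=4, p1=2, p2=4, p3=0)
step 3: fire t1:  (p0=4, p1=2, p2=4, p3=0) → (p0=4, p1=2, p2=4, p3=0)
step 4: fire t1:  (p0=4, p1=2, p2=4, p3=0) → (p0=4, p1=2, p2=4, p3=0)

(p0=4, p1=2, p2=4, p3=0)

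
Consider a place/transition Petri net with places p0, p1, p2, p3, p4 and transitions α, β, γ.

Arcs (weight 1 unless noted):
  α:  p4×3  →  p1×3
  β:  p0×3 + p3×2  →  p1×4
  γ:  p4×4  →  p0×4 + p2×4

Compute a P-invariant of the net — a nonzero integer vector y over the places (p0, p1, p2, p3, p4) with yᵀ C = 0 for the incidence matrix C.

y = (p0:2, p1:0, p2:-2, p3:-3, p4:0)

Incidence matrix C (rows=places, cols=transitions):
        α    β    γ
   p0   0   -3    4
   p1   3    4    0
   p2   0    0    4
   p3   0   -2    0
   p4  -3    0   -4

Candidate y = [2, 0, -2, -3, 0]; check y·C column-wise:
  col α: 2·0 + 0·3 + -2·0 + -3·0 + 0·-3 = 0
  col β: 2·-3 + 0·4 + -2·0 + -3·-2 = 0
  col γ: 2·4 + -2·4 + -3·0 + 0·-4 = 0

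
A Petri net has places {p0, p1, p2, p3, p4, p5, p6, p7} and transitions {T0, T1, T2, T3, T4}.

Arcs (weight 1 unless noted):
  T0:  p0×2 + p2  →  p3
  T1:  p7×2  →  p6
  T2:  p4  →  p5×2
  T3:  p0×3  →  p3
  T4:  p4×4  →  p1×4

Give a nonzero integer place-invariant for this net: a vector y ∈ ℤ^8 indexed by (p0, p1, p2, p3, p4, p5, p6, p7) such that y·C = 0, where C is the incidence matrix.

Incidence matrix C (rows=places, cols=transitions):
       T0   T1   T2   T3   T4
   p0  -2    0    0   -3    0
   p1   0    0    0    0    4
   p2  -1    0    0    0    0
   p3   1    0    0    1    0
   p4   0    0   -1    0   -4
   p5   0    0    2    0    0
   p6   0    1    0    0    0
   p7   0   -2    0    0    0

Candidate y = [1, 0, 1, 3, 0, 0, 0, 0]; check y·C column-wise:
  col T0: 1·-2 + 1·-1 + 3·1 = 0
  col T1: 1·0 + 1·0 + 3·0 + 0·1 + 0·-2 = 0
  col T2: 1·0 + 1·0 + 3·0 + 0·-1 + 0·2 = 0
  col T3: 1·-3 + 1·0 + 3·1 = 0
  col T4: 1·0 + 0·4 + 1·0 + 3·0 + 0·-4 = 0

y = (p0:1, p1:0, p2:1, p3:3, p4:0, p5:0, p6:0, p7:0)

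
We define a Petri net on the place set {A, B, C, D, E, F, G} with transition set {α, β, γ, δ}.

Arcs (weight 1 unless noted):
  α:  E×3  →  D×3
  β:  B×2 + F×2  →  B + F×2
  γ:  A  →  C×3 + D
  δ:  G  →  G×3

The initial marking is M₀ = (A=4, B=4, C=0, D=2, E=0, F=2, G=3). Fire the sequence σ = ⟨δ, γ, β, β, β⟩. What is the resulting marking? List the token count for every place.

(A=3, B=1, C=3, D=3, E=0, F=2, G=5)

step 1: fire δ:  (A=4, B=4, C=0, D=2, E=0, F=2, G=3) → (A=4, B=4, C=0, D=2, E=0, F=2, G=5)
step 2: fire γ:  (A=4, B=4, C=0, D=2, E=0, F=2, G=5) → (A=3, B=4, C=3, D=3, E=0, F=2, G=5)
step 3: fire β:  (A=3, B=4, C=3, D=3, E=0, F=2, G=5) → (A=3, B=3, C=3, D=3, E=0, F=2, G=5)
step 4: fire β:  (A=3, B=3, C=3, D=3, E=0, F=2, G=5) → (A=3, B=2, C=3, D=3, E=0, F=2, G=5)
step 5: fire β:  (A=3, B=2, C=3, D=3, E=0, F=2, G=5) → (A=3, B=1, C=3, D=3, E=0, F=2, G=5)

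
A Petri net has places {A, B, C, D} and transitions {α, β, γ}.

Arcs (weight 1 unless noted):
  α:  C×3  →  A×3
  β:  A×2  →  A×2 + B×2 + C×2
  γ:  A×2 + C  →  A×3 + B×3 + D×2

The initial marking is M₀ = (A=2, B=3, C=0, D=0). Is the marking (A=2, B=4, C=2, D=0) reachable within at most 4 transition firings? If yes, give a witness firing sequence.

NO — not reachable within 4 firings

depth 0: 1 marking
depth 1: 2 markings reached so far
depth 2: 4 markings reached so far
depth 3: 8 markings reached so far
depth 4: 13 markings reached so far
target is not among the 13 markings reachable within 4 steps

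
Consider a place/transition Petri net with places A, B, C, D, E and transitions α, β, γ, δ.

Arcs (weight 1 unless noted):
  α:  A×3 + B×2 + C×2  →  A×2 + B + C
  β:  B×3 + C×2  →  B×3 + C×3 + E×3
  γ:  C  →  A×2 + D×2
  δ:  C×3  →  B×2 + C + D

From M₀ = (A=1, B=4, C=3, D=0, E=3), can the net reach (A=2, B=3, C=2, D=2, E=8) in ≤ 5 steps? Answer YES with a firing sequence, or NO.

NO — not reachable within 5 firings

depth 0: 1 marking
depth 1: 4 markings reached so far
depth 2: 10 markings reached so far
depth 3: 18 markings reached so far
depth 4: 28 markings reached so far
depth 5: 42 markings reached so far
target is not among the 42 markings reachable within 5 steps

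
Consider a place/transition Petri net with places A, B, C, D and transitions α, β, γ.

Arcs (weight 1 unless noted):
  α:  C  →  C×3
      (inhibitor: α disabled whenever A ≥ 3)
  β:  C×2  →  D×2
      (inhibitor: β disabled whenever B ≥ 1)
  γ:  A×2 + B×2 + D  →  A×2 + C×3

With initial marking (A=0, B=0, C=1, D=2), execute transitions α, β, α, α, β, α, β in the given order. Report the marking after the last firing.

(A=0, B=0, C=3, D=8)

step 1: fire α:  (A=0, B=0, C=1, D=2) → (A=0, B=0, C=3, D=2)
step 2: fire β:  (A=0, B=0, C=3, D=2) → (A=0, B=0, C=1, D=4)
step 3: fire α:  (A=0, B=0, C=1, D=4) → (A=0, B=0, C=3, D=4)
step 4: fire α:  (A=0, B=0, C=3, D=4) → (A=0, B=0, C=5, D=4)
step 5: fire β:  (A=0, B=0, C=5, D=4) → (A=0, B=0, C=3, D=6)
step 6: fire α:  (A=0, B=0, C=3, D=6) → (A=0, B=0, C=5, D=6)
step 7: fire β:  (A=0, B=0, C=5, D=6) → (A=0, B=0, C=3, D=8)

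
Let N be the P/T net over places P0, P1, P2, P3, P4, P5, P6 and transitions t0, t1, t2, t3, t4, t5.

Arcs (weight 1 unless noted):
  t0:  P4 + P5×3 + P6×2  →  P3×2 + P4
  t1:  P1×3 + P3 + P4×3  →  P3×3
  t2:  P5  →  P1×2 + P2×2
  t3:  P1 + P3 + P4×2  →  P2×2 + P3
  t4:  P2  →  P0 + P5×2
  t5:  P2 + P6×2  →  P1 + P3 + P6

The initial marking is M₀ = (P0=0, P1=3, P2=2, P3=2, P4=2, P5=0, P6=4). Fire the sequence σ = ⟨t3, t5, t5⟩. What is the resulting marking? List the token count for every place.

(P0=0, P1=4, P2=2, P3=4, P4=0, P5=0, P6=2)

step 1: fire t3:  (P0=0, P1=3, P2=2, P3=2, P4=2, P5=0, P6=4) → (P0=0, P1=2, P2=4, P3=2, P4=0, P5=0, P6=4)
step 2: fire t5:  (P0=0, P1=2, P2=4, P3=2, P4=0, P5=0, P6=4) → (P0=0, P1=3, P2=3, P3=3, P4=0, P5=0, P6=3)
step 3: fire t5:  (P0=0, P1=3, P2=3, P3=3, P4=0, P5=0, P6=3) → (P0=0, P1=4, P2=2, P3=4, P4=0, P5=0, P6=2)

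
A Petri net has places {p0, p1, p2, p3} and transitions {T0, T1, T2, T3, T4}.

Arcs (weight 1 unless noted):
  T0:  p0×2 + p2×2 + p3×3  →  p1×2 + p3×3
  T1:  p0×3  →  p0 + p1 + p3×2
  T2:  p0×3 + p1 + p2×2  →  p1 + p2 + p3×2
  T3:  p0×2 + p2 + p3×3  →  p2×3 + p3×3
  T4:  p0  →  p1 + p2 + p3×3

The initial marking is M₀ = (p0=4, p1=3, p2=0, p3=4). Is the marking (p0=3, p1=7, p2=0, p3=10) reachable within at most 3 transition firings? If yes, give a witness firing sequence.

depth 0: 1 marking
depth 1: 3 markings reached so far
depth 2: 6 markings reached so far
depth 3: 10 markings reached so far
target is not among the 10 markings reachable within 3 steps

NO — not reachable within 3 firings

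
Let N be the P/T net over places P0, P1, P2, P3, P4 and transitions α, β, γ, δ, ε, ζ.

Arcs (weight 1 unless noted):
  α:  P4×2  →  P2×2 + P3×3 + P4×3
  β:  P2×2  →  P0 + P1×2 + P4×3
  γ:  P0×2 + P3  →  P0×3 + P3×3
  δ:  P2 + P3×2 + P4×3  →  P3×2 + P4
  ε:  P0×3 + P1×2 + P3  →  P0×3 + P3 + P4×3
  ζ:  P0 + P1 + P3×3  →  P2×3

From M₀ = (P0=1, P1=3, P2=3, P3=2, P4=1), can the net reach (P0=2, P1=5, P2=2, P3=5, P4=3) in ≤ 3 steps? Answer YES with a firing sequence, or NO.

YES — reachable via ⟨β, α, δ⟩ (3 firings)

step 1: fire β:  (P0=1, P1=3, P2=3, P3=2, P4=1) → (P0=2, P1=5, P2=1, P3=2, P4=4)
step 2: fire α:  (P0=2, P1=5, P2=1, P3=2, P4=4) → (P0=2, P1=5, P2=3, P3=5, P4=5)
step 3: fire δ:  (P0=2, P1=5, P2=3, P3=5, P4=5) → (P0=2, P1=5, P2=2, P3=5, P4=3)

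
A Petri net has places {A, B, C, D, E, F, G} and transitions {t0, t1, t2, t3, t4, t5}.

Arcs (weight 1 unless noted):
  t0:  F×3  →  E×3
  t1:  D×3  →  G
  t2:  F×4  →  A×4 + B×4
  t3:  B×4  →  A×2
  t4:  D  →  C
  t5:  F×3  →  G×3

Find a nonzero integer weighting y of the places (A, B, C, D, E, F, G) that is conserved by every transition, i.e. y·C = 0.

y = (A:2, B:1, C:1, D:1, E:3, F:3, G:3)

Incidence matrix C (rows=places, cols=transitions):
       t0   t1   t2   t3   t4   t5
    A   0    0    4    2    0    0
    B   0    0    4   -4    0    0
    C   0    0    0    0    1    0
    D   0   -3    0    0   -1    0
    E   3    0    0    0    0    0
    F  -3    0   -4    0    0   -3
    G   0    1    0    0    0    3

Candidate y = [2, 1, 1, 1, 3, 3, 3]; check y·C column-wise:
  col t0: 2·0 + 1·0 + 1·0 + 1·0 + 3·3 + 3·-3 + 3·0 = 0
  col t1: 2·0 + 1·0 + 1·0 + 1·-3 + 3·0 + 3·0 + 3·1 = 0
  col t2: 2·4 + 1·4 + 1·0 + 1·0 + 3·0 + 3·-4 + 3·0 = 0
  col t3: 2·2 + 1·-4 + 1·0 + 1·0 + 3·0 + 3·0 + 3·0 = 0
  col t4: 2·0 + 1·0 + 1·1 + 1·-1 + 3·0 + 3·0 + 3·0 = 0
  col t5: 2·0 + 1·0 + 1·0 + 1·0 + 3·0 + 3·-3 + 3·3 = 0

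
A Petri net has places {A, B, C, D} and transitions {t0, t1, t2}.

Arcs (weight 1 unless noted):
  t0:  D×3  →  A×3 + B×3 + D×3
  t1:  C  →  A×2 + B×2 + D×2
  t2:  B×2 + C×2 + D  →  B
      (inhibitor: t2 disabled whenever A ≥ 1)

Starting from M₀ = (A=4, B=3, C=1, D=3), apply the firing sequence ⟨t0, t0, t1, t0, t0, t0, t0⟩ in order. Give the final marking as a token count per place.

step 1: fire t0:  (A=4, B=3, C=1, D=3) → (A=7, B=6, C=1, D=3)
step 2: fire t0:  (A=7, B=6, C=1, D=3) → (A=10, B=9, C=1, D=3)
step 3: fire t1:  (A=10, B=9, C=1, D=3) → (A=12, B=11, C=0, D=5)
step 4: fire t0:  (A=12, B=11, C=0, D=5) → (A=15, B=14, C=0, D=5)
step 5: fire t0:  (A=15, B=14, C=0, D=5) → (A=18, B=17, C=0, D=5)
step 6: fire t0:  (A=18, B=17, C=0, D=5) → (A=21, B=20, C=0, D=5)
step 7: fire t0:  (A=21, B=20, C=0, D=5) → (A=24, B=23, C=0, D=5)

(A=24, B=23, C=0, D=5)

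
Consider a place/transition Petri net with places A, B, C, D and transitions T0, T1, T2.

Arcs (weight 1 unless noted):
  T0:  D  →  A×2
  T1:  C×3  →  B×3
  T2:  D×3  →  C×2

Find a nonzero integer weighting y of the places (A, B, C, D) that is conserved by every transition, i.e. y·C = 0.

Incidence matrix C (rows=places, cols=transitions):
       T0   T1   T2
    A   2    0    0
    B   0    3    0
    C   0   -3    2
    D  -1    0   -3

Candidate y = [1, 3, 3, 2]; check y·C column-wise:
  col T0: 1·2 + 3·0 + 3·0 + 2·-1 = 0
  col T1: 1·0 + 3·3 + 3·-3 + 2·0 = 0
  col T2: 1·0 + 3·0 + 3·2 + 2·-3 = 0

y = (A:1, B:3, C:3, D:2)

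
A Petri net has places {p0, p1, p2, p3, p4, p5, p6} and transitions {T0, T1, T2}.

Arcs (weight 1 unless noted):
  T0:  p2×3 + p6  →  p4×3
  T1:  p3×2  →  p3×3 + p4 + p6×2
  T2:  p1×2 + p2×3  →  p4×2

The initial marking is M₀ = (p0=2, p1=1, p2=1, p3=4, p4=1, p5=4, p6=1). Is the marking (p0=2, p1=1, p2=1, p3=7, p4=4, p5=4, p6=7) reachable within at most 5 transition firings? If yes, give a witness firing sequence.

YES — reachable via ⟨T1, T1, T1⟩ (3 firings)

step 1: fire T1:  (p0=2, p1=1, p2=1, p3=4, p4=1, p5=4, p6=1) → (p0=2, p1=1, p2=1, p3=5, p4=2, p5=4, p6=3)
step 2: fire T1:  (p0=2, p1=1, p2=1, p3=5, p4=2, p5=4, p6=3) → (p0=2, p1=1, p2=1, p3=6, p4=3, p5=4, p6=5)
step 3: fire T1:  (p0=2, p1=1, p2=1, p3=6, p4=3, p5=4, p6=5) → (p0=2, p1=1, p2=1, p3=7, p4=4, p5=4, p6=7)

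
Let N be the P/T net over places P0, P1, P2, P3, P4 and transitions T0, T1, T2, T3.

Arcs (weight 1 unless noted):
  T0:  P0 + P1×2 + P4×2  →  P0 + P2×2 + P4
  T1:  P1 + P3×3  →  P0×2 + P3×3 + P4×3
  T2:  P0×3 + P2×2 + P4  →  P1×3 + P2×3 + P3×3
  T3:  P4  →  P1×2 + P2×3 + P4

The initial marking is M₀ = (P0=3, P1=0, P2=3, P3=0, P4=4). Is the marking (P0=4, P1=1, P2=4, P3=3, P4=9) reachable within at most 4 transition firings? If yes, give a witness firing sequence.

YES — reachable via ⟨T2, T1, T1⟩ (3 firings)

step 1: fire T2:  (P0=3, P1=0, P2=3, P3=0, P4=4) → (P0=0, P1=3, P2=4, P3=3, P4=3)
step 2: fire T1:  (P0=0, P1=3, P2=4, P3=3, P4=3) → (P0=2, P1=2, P2=4, P3=3, P4=6)
step 3: fire T1:  (P0=2, P1=2, P2=4, P3=3, P4=6) → (P0=4, P1=1, P2=4, P3=3, P4=9)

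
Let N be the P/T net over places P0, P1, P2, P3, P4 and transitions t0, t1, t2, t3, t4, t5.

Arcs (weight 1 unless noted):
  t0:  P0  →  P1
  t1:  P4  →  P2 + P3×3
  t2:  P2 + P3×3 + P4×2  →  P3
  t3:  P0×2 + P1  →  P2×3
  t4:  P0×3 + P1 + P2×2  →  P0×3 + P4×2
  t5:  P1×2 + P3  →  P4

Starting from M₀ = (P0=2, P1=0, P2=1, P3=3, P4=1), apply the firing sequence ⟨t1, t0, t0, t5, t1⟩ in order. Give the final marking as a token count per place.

step 1: fire t1:  (P0=2, P1=0, P2=1, P3=3, P4=1) → (P0=2, P1=0, P2=2, P3=6, P4=0)
step 2: fire t0:  (P0=2, P1=0, P2=2, P3=6, P4=0) → (P0=1, P1=1, P2=2, P3=6, P4=0)
step 3: fire t0:  (P0=1, P1=1, P2=2, P3=6, P4=0) → (P0=0, P1=2, P2=2, P3=6, P4=0)
step 4: fire t5:  (P0=0, P1=2, P2=2, P3=6, P4=0) → (P0=0, P1=0, P2=2, P3=5, P4=1)
step 5: fire t1:  (P0=0, P1=0, P2=2, P3=5, P4=1) → (P0=0, P1=0, P2=3, P3=8, P4=0)

(P0=0, P1=0, P2=3, P3=8, P4=0)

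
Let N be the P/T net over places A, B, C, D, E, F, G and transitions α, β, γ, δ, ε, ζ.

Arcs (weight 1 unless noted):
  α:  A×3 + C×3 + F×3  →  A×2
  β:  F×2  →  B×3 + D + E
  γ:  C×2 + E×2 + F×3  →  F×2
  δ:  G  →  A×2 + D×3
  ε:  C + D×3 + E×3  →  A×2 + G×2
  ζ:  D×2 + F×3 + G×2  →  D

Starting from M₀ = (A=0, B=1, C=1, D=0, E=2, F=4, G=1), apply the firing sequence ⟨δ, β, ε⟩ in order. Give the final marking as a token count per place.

(A=4, B=4, C=0, D=1, E=0, F=2, G=2)

step 1: fire δ:  (A=0, B=1, C=1, D=0, E=2, F=4, G=1) → (A=2, B=1, C=1, D=3, E=2, F=4, G=0)
step 2: fire β:  (A=2, B=1, C=1, D=3, E=2, F=4, G=0) → (A=2, B=4, C=1, D=4, E=3, F=2, G=0)
step 3: fire ε:  (A=2, B=4, C=1, D=4, E=3, F=2, G=0) → (A=4, B=4, C=0, D=1, E=0, F=2, G=2)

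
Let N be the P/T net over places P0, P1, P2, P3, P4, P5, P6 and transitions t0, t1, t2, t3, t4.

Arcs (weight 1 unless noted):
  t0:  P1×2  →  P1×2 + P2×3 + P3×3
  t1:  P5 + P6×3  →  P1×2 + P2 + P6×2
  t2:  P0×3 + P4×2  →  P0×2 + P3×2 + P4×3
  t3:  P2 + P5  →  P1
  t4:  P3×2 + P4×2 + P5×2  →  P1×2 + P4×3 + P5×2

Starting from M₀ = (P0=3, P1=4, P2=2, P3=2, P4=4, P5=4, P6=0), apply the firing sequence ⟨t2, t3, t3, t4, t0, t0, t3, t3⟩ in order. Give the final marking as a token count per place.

(P0=2, P1=10, P2=4, P3=8, P4=6, P5=0, P6=0)

step 1: fire t2:  (P0=3, P1=4, P2=2, P3=2, P4=4, P5=4, P6=0) → (P0=2, P1=4, P2=2, P3=4, P4=5, P5=4, P6=0)
step 2: fire t3:  (P0=2, P1=4, P2=2, P3=4, P4=5, P5=4, P6=0) → (P0=2, P1=5, P2=1, P3=4, P4=5, P5=3, P6=0)
step 3: fire t3:  (P0=2, P1=5, P2=1, P3=4, P4=5, P5=3, P6=0) → (P0=2, P1=6, P2=0, P3=4, P4=5, P5=2, P6=0)
step 4: fire t4:  (P0=2, P1=6, P2=0, P3=4, P4=5, P5=2, P6=0) → (P0=2, P1=8, P2=0, P3=2, P4=6, P5=2, P6=0)
step 5: fire t0:  (P0=2, P1=8, P2=0, P3=2, P4=6, P5=2, P6=0) → (P0=2, P1=8, P2=3, P3=5, P4=6, P5=2, P6=0)
step 6: fire t0:  (P0=2, P1=8, P2=3, P3=5, P4=6, P5=2, P6=0) → (P0=2, P1=8, P2=6, P3=8, P4=6, P5=2, P6=0)
step 7: fire t3:  (P0=2, P1=8, P2=6, P3=8, P4=6, P5=2, P6=0) → (P0=2, P1=9, P2=5, P3=8, P4=6, P5=1, P6=0)
step 8: fire t3:  (P0=2, P1=9, P2=5, P3=8, P4=6, P5=1, P6=0) → (P0=2, P1=10, P2=4, P3=8, P4=6, P5=0, P6=0)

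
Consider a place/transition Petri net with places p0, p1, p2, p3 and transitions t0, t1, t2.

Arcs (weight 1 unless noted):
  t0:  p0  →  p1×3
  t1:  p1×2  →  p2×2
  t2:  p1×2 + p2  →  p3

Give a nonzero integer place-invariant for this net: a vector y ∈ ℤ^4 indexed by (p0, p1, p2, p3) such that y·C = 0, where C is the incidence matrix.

Incidence matrix C (rows=places, cols=transitions):
       t0   t1   t2
   p0  -1    0    0
   p1   3   -2   -2
   p2   0    2   -1
   p3   0    0    1

Candidate y = [3, 1, 1, 3]; check y·C column-wise:
  col t0: 3·-1 + 1·3 + 1·0 + 3·0 = 0
  col t1: 3·0 + 1·-2 + 1·2 + 3·0 = 0
  col t2: 3·0 + 1·-2 + 1·-1 + 3·1 = 0

y = (p0:3, p1:1, p2:1, p3:3)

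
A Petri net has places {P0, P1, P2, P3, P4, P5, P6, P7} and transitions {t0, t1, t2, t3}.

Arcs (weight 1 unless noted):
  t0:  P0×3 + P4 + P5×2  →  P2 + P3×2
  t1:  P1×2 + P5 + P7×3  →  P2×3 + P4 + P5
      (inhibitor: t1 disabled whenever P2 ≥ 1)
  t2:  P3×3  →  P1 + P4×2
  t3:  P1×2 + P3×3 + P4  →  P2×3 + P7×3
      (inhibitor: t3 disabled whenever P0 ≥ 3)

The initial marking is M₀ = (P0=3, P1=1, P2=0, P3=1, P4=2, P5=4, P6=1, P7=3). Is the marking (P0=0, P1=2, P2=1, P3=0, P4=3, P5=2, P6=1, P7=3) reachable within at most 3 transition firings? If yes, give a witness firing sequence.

YES — reachable via ⟨t0, t2⟩ (2 firings)

step 1: fire t0:  (P0=3, P1=1, P2=0, P3=1, P4=2, P5=4, P6=1, P7=3) → (P0=0, P1=1, P2=1, P3=3, P4=1, P5=2, P6=1, P7=3)
step 2: fire t2:  (P0=0, P1=1, P2=1, P3=3, P4=1, P5=2, P6=1, P7=3) → (P0=0, P1=2, P2=1, P3=0, P4=3, P5=2, P6=1, P7=3)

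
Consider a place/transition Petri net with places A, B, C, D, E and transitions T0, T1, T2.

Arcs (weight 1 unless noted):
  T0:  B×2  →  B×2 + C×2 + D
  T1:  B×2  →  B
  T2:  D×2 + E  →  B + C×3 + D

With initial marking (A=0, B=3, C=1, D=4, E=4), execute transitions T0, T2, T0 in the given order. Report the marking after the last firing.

(A=0, B=4, C=8, D=5, E=3)

step 1: fire T0:  (A=0, B=3, C=1, D=4, E=4) → (A=0, B=3, C=3, D=5, E=4)
step 2: fire T2:  (A=0, B=3, C=3, D=5, E=4) → (A=0, B=4, C=6, D=4, E=3)
step 3: fire T0:  (A=0, B=4, C=6, D=4, E=3) → (A=0, B=4, C=8, D=5, E=3)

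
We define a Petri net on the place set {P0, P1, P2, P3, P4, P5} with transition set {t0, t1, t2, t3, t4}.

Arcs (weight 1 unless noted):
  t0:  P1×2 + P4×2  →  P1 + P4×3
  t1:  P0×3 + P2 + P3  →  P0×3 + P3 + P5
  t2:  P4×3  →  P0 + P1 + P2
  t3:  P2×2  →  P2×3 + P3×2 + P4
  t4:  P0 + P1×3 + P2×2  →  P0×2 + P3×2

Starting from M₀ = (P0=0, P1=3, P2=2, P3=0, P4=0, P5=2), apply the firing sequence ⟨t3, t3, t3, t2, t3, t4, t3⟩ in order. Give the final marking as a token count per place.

step 1: fire t3:  (P0=0, P1=3, P2=2, P3=0, P4=0, P5=2) → (P0=0, P1=3, P2=3, P3=2, P4=1, P5=2)
step 2: fire t3:  (P0=0, P1=3, P2=3, P3=2, P4=1, P5=2) → (P0=0, P1=3, P2=4, P3=4, P4=2, P5=2)
step 3: fire t3:  (P0=0, P1=3, P2=4, P3=4, P4=2, P5=2) → (P0=0, P1=3, P2=5, P3=6, P4=3, P5=2)
step 4: fire t2:  (P0=0, P1=3, P2=5, P3=6, P4=3, P5=2) → (P0=1, P1=4, P2=6, P3=6, P4=0, P5=2)
step 5: fire t3:  (P0=1, P1=4, P2=6, P3=6, P4=0, P5=2) → (P0=1, P1=4, P2=7, P3=8, P4=1, P5=2)
step 6: fire t4:  (P0=1, P1=4, P2=7, P3=8, P4=1, P5=2) → (P0=2, P1=1, P2=5, P3=10, P4=1, P5=2)
step 7: fire t3:  (P0=2, P1=1, P2=5, P3=10, P4=1, P5=2) → (P0=2, P1=1, P2=6, P3=12, P4=2, P5=2)

(P0=2, P1=1, P2=6, P3=12, P4=2, P5=2)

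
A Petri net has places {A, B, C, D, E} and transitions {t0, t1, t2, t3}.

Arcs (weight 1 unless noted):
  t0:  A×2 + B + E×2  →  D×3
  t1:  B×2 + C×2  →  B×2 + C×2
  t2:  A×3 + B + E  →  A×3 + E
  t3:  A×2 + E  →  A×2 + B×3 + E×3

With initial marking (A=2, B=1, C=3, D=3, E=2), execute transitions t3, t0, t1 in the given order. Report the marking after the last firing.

(A=0, B=3, C=3, D=6, E=2)

step 1: fire t3:  (A=2, B=1, C=3, D=3, E=2) → (A=2, B=4, C=3, D=3, E=4)
step 2: fire t0:  (A=2, B=4, C=3, D=3, E=4) → (A=0, B=3, C=3, D=6, E=2)
step 3: fire t1:  (A=0, B=3, C=3, D=6, E=2) → (A=0, B=3, C=3, D=6, E=2)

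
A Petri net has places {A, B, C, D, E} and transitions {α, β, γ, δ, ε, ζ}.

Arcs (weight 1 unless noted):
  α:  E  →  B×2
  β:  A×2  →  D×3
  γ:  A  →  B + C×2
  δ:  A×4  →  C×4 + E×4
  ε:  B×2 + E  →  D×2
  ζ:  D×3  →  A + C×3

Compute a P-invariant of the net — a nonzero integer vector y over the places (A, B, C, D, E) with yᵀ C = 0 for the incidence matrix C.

y = (A:3, B:1, C:1, D:2, E:2)

Incidence matrix C (rows=places, cols=transitions):
        α    β    γ    δ    ε    ζ
    A   0   -2   -1   -4    0    1
    B   2    0    1    0   -2    0
    C   0    0    2    4    0    3
    D   0    3    0    0    2   -3
    E  -1    0    0    4   -1    0

Candidate y = [3, 1, 1, 2, 2]; check y·C column-wise:
  col α: 3·0 + 1·2 + 1·0 + 2·0 + 2·-1 = 0
  col β: 3·-2 + 1·0 + 1·0 + 2·3 + 2·0 = 0
  col γ: 3·-1 + 1·1 + 1·2 + 2·0 + 2·0 = 0
  col δ: 3·-4 + 1·0 + 1·4 + 2·0 + 2·4 = 0
  col ε: 3·0 + 1·-2 + 1·0 + 2·2 + 2·-1 = 0
  col ζ: 3·1 + 1·0 + 1·3 + 2·-3 + 2·0 = 0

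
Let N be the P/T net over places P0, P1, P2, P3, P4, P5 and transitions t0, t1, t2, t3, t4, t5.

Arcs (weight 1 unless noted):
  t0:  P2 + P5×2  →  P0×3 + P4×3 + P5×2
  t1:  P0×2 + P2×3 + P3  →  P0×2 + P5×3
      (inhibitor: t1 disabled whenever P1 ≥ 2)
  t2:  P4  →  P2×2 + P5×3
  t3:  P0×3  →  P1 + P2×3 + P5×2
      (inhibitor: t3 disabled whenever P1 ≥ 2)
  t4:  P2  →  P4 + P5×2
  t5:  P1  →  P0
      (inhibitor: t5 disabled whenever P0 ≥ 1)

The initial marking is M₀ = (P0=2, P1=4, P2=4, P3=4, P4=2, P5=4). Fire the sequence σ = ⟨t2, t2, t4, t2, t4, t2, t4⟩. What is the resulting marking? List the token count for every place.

step 1: fire t2:  (P0=2, P1=4, P2=4, P3=4, P4=2, P5=4) → (P0=2, P1=4, P2=6, P3=4, P4=1, P5=7)
step 2: fire t2:  (P0=2, P1=4, P2=6, P3=4, P4=1, P5=7) → (P0=2, P1=4, P2=8, P3=4, P4=0, P5=10)
step 3: fire t4:  (P0=2, P1=4, P2=8, P3=4, P4=0, P5=10) → (P0=2, P1=4, P2=7, P3=4, P4=1, P5=12)
step 4: fire t2:  (P0=2, P1=4, P2=7, P3=4, P4=1, P5=12) → (P0=2, P1=4, P2=9, P3=4, P4=0, P5=15)
step 5: fire t4:  (P0=2, P1=4, P2=9, P3=4, P4=0, P5=15) → (P0=2, P1=4, P2=8, P3=4, P4=1, P5=17)
step 6: fire t2:  (P0=2, P1=4, P2=8, P3=4, P4=1, P5=17) → (P0=2, P1=4, P2=10, P3=4, P4=0, P5=20)
step 7: fire t4:  (P0=2, P1=4, P2=10, P3=4, P4=0, P5=20) → (P0=2, P1=4, P2=9, P3=4, P4=1, P5=22)

(P0=2, P1=4, P2=9, P3=4, P4=1, P5=22)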